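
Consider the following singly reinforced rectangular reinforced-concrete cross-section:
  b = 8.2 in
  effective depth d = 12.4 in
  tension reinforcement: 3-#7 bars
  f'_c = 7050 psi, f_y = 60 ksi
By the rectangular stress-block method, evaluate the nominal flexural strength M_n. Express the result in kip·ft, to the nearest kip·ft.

A_s = 3 × 0.6 = 1.8 in².
T = A_s f_y = 1.8 × 60 = 108 kips.
a = T/(0.85 f'_c b) = 108/(0.85 × 7.05 × 8.2) = 2.198 in.
M_n = T(d − a/2) = 108 × (12.4 − 1.099) = 1220.5 kip·in = 1220.5/12 = 101.71 kip·ft.

M_n ≈ 102 kip·ft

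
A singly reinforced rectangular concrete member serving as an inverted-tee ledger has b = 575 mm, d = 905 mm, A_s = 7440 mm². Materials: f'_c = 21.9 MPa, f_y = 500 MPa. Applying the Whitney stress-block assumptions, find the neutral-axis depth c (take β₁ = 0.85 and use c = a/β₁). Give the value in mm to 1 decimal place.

c ≈ 408.9 mm

T = A_s f_y = 7440 × 500 = 3720000 N = 3720 kN.
Setting C = 0.85 f'_c a b equal to T: a = 3720000/(0.85 × 21.9 × 575) = 347.546 mm.
With β₁ = 0.85, c = a/β₁ = 347.546/0.85 = 408.9 mm.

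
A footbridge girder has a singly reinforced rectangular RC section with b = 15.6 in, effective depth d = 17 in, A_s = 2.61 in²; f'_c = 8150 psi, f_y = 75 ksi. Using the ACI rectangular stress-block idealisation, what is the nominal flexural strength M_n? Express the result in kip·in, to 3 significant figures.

M_n ≈ 3150 kip·in

T = A_s f_y = 2.61 × 75 = 195.75 kips.
a = T/(0.85 f'_c b) = 195.75/(0.85 × 8.15 × 15.6) = 1.811 in.
M_n = T(d − a/2) = 195.75 × (17 − 0.9055) = 3150.5 kip·in.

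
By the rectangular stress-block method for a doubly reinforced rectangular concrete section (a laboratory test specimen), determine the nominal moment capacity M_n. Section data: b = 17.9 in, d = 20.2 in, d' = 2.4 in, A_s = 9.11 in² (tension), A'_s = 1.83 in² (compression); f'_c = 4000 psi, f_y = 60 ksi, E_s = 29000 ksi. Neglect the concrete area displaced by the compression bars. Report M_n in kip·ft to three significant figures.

M_n ≈ 768 kip·ft

Assume both steels yield.
a = (A_s − A'_s) f_y/(0.85 f'_c b) = (9.11 − 1.83) × 60/(0.85 × 4 × 17.9) = 7.177 in.
c = a/β₁ = 7.177/0.85 = 8.444 in; ε'_s = 0.003(c − d')/c = 0.0021 ≥ ε_y = 0.0021, so the compression steel yields.
M_n = (A_s − A'_s) f_y (d − a/2) + A'_s f_y (d − d') = 436.8 × (20.2 − 3.5885) + 109.8 × (20.2 − 2.4) = 7255.9 + 1954.4 = 9210.3 kip·in = 9210.3/12 = 767.53 kip·ft.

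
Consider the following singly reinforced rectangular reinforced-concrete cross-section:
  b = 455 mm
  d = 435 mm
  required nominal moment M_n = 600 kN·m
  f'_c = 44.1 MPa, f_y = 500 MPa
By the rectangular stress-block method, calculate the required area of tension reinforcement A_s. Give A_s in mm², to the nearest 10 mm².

With M_n = 0.85 f'_c a b (d − a/2), solve the quadratic for a:
a = d − √(d² − 2M_n/(0.85 f'_c b)) = 435 − √(435² − 2 × 600×10⁶/(0.85 × 44.1 × 455)) = 90.23 mm.
A_s = 0.85 f'_c a b / f_y = 0.85 × 44.1 × 90.23 × 455 / 500 = 3077.9 mm².

A_s ≈ 3080 mm²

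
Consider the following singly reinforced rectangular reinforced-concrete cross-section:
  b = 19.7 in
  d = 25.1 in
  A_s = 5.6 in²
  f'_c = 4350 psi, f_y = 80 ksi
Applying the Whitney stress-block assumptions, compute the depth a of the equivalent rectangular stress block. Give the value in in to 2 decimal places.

T = A_s f_y = 5.6 × 80 = 448 kips.
a = T/(0.85 f'_c b) = 448/(0.85 × 4.35 × 19.7) = 6.15 in.

a ≈ 6.15 in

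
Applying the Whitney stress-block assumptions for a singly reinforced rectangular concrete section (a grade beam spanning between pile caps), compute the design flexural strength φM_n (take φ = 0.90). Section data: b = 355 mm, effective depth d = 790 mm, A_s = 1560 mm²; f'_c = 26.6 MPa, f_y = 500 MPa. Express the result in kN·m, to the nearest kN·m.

T = A_s f_y = 1560 × 500 = 780000 N = 780 kN.
From C = T: a = T/(0.85 f'_c b) = 780000/(0.85 × 26.6 × 355) = 97.18 mm.
M_n = T(d − a/2) = 780 kN × (790 − 48.59) mm = 578.30 kN·m.
φM_n = 0.90 × 578.30 = 520.47 kN·m.

φM_n ≈ 520 kN·m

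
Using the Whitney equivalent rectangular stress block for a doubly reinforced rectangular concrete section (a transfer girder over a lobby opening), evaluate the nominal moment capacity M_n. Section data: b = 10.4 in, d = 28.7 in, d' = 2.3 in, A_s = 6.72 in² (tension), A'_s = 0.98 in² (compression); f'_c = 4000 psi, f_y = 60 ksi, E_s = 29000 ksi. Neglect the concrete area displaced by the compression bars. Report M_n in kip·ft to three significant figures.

Assume both steels yield.
a = (A_s − A'_s) f_y/(0.85 f'_c b) = (6.72 − 0.98) × 60/(0.85 × 4 × 10.4) = 9.740 in.
c = a/β₁ = 9.740/0.85 = 11.459 in; ε'_s = 0.003(c − d')/c = 0.0024 ≥ ε_y = 0.0021, so the compression steel yields.
M_n = (A_s − A'_s) f_y (d − a/2) + A'_s f_y (d − d') = 344.4 × (28.7 − 4.87) + 58.8 × (28.7 − 2.3) = 8207.1 + 1552.3 = 9759.4 kip·in = 9759.4/12 = 813.28 kip·ft.

M_n ≈ 813 kip·ft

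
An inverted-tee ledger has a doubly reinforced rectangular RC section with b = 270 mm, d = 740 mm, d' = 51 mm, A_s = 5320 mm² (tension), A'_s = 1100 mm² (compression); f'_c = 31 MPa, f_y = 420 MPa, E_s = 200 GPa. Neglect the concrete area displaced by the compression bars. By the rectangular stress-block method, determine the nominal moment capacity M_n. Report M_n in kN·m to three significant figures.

Assume both tension and compression steel yield.
Net tension couple steel: A_s − A'_s = 4220 mm².
a = (A_s − A'_s) f_y / (0.85 f'_c b) = 1772400/(0.85 × 31 × 270) = 249.13 mm.
c = a/β₁ = 249.13/0.829 = 300.52 mm; ε'_s = 0.003(c − d')/c = 0.0025 ≥ f_y/E_s = 0.0021, so compression steel does yield.
M_n = (A_s − A'_s) f_y (d − a/2) + A'_s f_y (d − d') = [1772400 × (740 − 124.565) + 462000 × (740 − 51)] × 10⁻⁶ = 1090.80 + 318.32 = 1409.12 kN·m.

M_n ≈ 1410 kN·m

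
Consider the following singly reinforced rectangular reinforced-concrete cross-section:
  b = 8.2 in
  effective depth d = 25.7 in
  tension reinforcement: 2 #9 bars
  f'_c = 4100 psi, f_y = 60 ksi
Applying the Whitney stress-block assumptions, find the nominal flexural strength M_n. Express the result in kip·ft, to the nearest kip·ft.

M_n ≈ 236 kip·ft

A_s = 2 × 1 = 2 in².
T = A_s f_y = 2 × 60 = 120 kips.
a = T/(0.85 f'_c b) = 120/(0.85 × 4.1 × 8.2) = 4.199 in.
M_n = T(d − a/2) = 120 × (25.7 − 2.0995) = 2832.1 kip·in = 2832.1/12 = 236.01 kip·ft.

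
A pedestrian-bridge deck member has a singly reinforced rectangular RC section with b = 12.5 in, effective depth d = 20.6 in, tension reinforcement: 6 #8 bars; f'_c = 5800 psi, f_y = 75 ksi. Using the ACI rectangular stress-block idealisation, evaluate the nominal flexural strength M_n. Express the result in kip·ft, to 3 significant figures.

M_n ≈ 525 kip·ft

A_s = 6 × 0.79 = 4.74 in².
T = A_s f_y = 4.74 × 75 = 355.5 kips.
a = T/(0.85 f'_c b) = 355.5/(0.85 × 5.8 × 12.5) = 5.769 in.
M_n = T(d − a/2) = 355.5 × (20.6 − 2.8845) = 6297.9 kip·in = 6297.9/12 = 524.83 kip·ft.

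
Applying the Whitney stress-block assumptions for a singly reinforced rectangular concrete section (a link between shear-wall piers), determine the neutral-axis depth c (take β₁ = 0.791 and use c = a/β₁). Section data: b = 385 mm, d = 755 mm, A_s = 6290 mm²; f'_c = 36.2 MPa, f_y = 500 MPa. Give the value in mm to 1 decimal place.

T = A_s f_y = 6290 × 500 = 3145000 N = 3145 kN.
Setting C = 0.85 f'_c a b equal to T: a = 3145000/(0.85 × 36.2 × 385) = 265.480 mm.
With β₁ = 0.791, c = a/β₁ = 265.480/0.791 = 335.6 mm.

c ≈ 335.6 mm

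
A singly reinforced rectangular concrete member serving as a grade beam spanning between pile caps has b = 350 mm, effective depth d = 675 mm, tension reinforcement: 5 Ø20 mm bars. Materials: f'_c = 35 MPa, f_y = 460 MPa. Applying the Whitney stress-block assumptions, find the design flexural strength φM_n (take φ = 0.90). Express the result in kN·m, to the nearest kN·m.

A_s = 5 × 314 = 1570 mm².
T = A_s f_y = 1570 × 460 = 722200 N = 722.2 kN.
From C = T: a = T/(0.85 f'_c b) = 722200/(0.85 × 35 × 350) = 69.36 mm.
M_n = T(d − a/2) = 722.2 kN × (675 − 34.68) mm = 462.44 kN·m.
φM_n = 0.90 × 462.44 = 416.20 kN·m.

φM_n ≈ 416 kN·m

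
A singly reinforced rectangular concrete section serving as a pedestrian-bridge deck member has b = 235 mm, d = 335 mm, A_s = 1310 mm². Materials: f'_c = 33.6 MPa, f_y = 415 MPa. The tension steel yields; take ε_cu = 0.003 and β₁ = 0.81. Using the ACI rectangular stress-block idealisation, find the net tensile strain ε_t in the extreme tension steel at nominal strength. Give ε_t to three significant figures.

ε_t ≈ 0.00705

a = A_s f_y/(0.85 f'_c b) = 81.00 mm.
β₁ = 0.81, so c = a/β₁ = 81.00/0.81 = 100.00 mm.
From the linear strain diagram with ε_cu = 0.003: ε_t = 0.003 (d − c)/c = 0.003 × (335 − 100.00)/100.00 = 0.00705.
Since ε_t ≥ 0.005, the section is tension-controlled.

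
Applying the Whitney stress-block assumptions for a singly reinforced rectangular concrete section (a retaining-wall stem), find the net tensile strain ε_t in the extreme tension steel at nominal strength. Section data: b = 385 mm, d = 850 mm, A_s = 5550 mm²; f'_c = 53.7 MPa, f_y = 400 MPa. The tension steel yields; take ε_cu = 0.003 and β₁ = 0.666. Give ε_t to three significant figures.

a = A_s f_y/(0.85 f'_c b) = 126.33 mm.
β₁ = 0.666, so c = a/β₁ = 126.33/0.666 = 189.68 mm.
From the linear strain diagram with ε_cu = 0.003: ε_t = 0.003 (d − c)/c = 0.003 × (850 − 189.68)/189.68 = 0.0104.
Since ε_t ≥ 0.005, the section is tension-controlled.

ε_t ≈ 0.0104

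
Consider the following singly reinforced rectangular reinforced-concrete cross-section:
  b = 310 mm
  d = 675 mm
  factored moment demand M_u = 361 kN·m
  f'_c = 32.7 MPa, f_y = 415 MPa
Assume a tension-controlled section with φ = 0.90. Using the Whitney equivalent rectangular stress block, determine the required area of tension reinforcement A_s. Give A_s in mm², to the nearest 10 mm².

A_s ≈ 1510 mm²

M_n = M_u/φ = 361/0.90 = 401.111 kN·m.
With M_n = 0.85 f'_c a b (d − a/2), solve the quadratic for a:
a = d − √(d² − 2M_n/(0.85 f'_c b)) = 675 − √(675² − 2 × 401.111×10⁶/(0.85 × 32.7 × 310)) = 72.90 mm.
A_s = 0.85 f'_c a b / f_y = 0.85 × 32.7 × 72.90 × 310 / 415 = 1513.6 mm².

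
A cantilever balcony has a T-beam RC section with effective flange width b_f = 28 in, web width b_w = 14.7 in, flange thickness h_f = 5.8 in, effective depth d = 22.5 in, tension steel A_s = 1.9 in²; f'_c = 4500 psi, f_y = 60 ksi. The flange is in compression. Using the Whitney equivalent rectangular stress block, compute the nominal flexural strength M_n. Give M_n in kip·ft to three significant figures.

Tension: T = A_s f_y = 1.9 × 60 = 114 kips.
Try a within the flange: a = T/(0.85 f'_c b_f) = 114/(0.85 × 4.5 × 28) = 1.064 in.
Since a = 1.064 ≤ h_f = 5.8 in, the stress block lies entirely in the flange; analyse as a rectangular beam of width b_f.
M_n = T(d − a/2) = 114 × (22.5 − 0.532) = 2504.4 kip·in.
M_n = 2504.4/12 = 208.70 kip·ft.

M_n ≈ 209 kip·ft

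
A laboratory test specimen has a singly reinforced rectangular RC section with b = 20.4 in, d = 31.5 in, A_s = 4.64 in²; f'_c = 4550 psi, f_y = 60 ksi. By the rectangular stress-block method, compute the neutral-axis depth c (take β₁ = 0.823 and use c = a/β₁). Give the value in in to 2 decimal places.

T = A_s f_y = 4.64 × 60 = 278.4 kips.
a = T/(0.85 f'_c b) = 278.4/(0.85 × 4.55 × 20.4) = 3.5287 in.
With β₁ = 0.823, c = a/β₁ = 3.5287/0.823 = 4.29 in.

c ≈ 4.29 in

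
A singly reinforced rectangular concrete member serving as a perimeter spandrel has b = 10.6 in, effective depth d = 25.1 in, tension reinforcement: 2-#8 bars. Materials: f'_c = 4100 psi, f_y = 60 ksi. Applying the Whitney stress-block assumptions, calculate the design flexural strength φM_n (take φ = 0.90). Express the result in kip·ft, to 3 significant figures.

A_s = 2 × 0.79 = 1.58 in².
T = A_s f_y = 1.58 × 60 = 94.8 kips.
a = T/(0.85 f'_c b) = 94.8/(0.85 × 4.1 × 10.6) = 2.566 in.
M_n = T(d − a/2) = 94.8 × (25.1 − 1.283) = 2257.9 kip·in = 2257.9/12 = 188.16 kip·ft.
φM_n = 0.90 × 188.16 = 169.34 kip·ft.

φM_n ≈ 169 kip·ft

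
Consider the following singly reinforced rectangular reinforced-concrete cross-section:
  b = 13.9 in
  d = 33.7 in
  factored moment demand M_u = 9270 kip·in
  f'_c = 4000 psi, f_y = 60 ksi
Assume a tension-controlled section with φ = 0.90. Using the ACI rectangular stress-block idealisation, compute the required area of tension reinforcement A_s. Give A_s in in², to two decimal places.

A_s ≈ 5.71 in²

M_n = M_u/φ = 9270/0.90 = 10300 kip·in.
From M_n = 0.85 f'_c a b (d − a/2):
a = d − √(d² − 2M_n/(0.85 f'_c b)) = 33.7 − √(33.7² − 2 × 10300/(0.85 × 4 × 13.9)) = 7.246 in.
A_s = 0.85 f'_c a b / f_y = 0.85 × 4 × 7.246 × 13.9 / 60 = 5.707 in².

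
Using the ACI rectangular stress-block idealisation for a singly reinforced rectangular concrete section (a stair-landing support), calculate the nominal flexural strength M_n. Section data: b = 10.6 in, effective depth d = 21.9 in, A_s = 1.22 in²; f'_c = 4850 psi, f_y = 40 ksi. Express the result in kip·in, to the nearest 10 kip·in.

T = A_s f_y = 1.22 × 40 = 48.8 kips.
a = T/(0.85 f'_c b) = 48.8/(0.85 × 4.85 × 10.6) = 1.117 in.
M_n = T(d − a/2) = 48.8 × (21.9 − 0.5585) = 1041.5 kip·in.

M_n ≈ 1040 kip·in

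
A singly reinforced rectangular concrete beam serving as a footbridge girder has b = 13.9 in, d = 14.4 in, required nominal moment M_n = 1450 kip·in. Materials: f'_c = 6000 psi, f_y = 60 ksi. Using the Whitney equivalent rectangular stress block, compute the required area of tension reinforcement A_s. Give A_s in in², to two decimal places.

From M_n = 0.85 f'_c a b (d − a/2):
a = d − √(d² − 2M_n/(0.85 f'_c b)) = 14.4 − √(14.4² − 2 × 1450/(0.85 × 6 × 13.9)) = 1.498 in.
A_s = 0.85 f'_c a b / f_y = 0.85 × 6 × 1.498 × 13.9 / 60 = 1.770 in².

A_s ≈ 1.77 in²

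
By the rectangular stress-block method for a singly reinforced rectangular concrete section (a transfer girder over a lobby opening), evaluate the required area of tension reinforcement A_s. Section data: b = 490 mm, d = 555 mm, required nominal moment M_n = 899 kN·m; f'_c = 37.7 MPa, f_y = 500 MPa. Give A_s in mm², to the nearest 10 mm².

With M_n = 0.85 f'_c a b (d − a/2), solve the quadratic for a:
a = d − √(d² − 2M_n/(0.85 f'_c b)) = 555 − √(555² − 2 × 899×10⁶/(0.85 × 37.7 × 490)) = 115.09 mm.
A_s = 0.85 f'_c a b / f_y = 0.85 × 37.7 × 115.09 × 490 / 500 = 3614.3 mm².

A_s ≈ 3610 mm²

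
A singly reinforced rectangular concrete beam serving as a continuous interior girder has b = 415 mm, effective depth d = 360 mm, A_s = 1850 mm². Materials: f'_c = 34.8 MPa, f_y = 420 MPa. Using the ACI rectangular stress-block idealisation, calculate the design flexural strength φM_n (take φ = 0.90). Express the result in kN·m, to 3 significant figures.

T = A_s f_y = 1850 × 420 = 777000 N = 777 kN.
From C = T: a = T/(0.85 f'_c b) = 777000/(0.85 × 34.8 × 415) = 63.30 mm.
M_n = T(d − a/2) = 777 kN × (360 − 31.65) mm = 255.13 kN·m.
φM_n = 0.90 × 255.13 = 229.62 kN·m.

φM_n ≈ 230 kN·m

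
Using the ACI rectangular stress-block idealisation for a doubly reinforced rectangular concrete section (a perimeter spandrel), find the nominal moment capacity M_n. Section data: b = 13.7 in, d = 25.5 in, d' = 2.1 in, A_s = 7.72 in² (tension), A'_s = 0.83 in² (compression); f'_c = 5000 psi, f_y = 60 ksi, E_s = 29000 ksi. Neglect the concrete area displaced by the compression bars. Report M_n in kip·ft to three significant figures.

Assume both steels yield.
a = (A_s − A'_s) f_y/(0.85 f'_c b) = (7.72 − 0.83) × 60/(0.85 × 5 × 13.7) = 7.100 in.
c = a/β₁ = 7.100/0.8 = 8.875 in; ε'_s = 0.003(c − d')/c = 0.0023 ≥ ε_y = 0.0021, so the compression steel yields.
M_n = (A_s − A'_s) f_y (d − a/2) + A'_s f_y (d − d') = 413.4 × (25.5 − 3.55) + 49.8 × (25.5 − 2.1) = 9074.1 + 1165.3 = 10239.4 kip·in = 10239.4/12 = 853.28 kip·ft.

M_n ≈ 853 kip·ft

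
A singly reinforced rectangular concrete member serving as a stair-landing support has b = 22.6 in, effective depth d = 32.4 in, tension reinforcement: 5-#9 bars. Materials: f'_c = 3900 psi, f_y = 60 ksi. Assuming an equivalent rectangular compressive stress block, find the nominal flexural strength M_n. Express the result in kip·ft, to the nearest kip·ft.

M_n ≈ 760 kip·ft

A_s = 5 × 1 = 5 in².
T = A_s f_y = 5 × 60 = 300 kips.
a = T/(0.85 f'_c b) = 300/(0.85 × 3.9 × 22.6) = 4.004 in.
M_n = T(d − a/2) = 300 × (32.4 − 2.002) = 9119.4 kip·in = 9119.4/12 = 759.95 kip·ft.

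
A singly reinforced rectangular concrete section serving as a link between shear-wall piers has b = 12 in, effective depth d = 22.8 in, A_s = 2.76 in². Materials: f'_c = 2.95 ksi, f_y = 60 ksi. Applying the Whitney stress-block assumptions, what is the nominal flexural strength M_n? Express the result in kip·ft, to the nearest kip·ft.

T = A_s f_y = 2.76 × 60 = 165.6 kips.
a = T/(0.85 f'_c b) = 165.6/(0.85 × 2.95 × 12) = 5.503 in.
M_n = T(d − a/2) = 165.6 × (22.8 − 2.7515) = 3320.0 kip·in = 3320.0/12 = 276.67 kip·ft.

M_n ≈ 277 kip·ft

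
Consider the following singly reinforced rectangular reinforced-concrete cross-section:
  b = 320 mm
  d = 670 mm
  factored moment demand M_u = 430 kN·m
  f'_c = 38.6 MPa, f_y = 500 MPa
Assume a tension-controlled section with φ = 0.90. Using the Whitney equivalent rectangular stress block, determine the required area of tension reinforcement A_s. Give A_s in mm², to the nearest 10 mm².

A_s ≈ 1510 mm²

M_n = M_u/φ = 430/0.90 = 477.778 kN·m.
With M_n = 0.85 f'_c a b (d − a/2), solve the quadratic for a:
a = d − √(d² − 2M_n/(0.85 f'_c b)) = 670 − √(670² − 2 × 477.778×10⁶/(0.85 × 38.6 × 320)) = 71.76 mm.
A_s = 0.85 f'_c a b / f_y = 0.85 × 38.6 × 71.76 × 320 / 500 = 1506.8 mm².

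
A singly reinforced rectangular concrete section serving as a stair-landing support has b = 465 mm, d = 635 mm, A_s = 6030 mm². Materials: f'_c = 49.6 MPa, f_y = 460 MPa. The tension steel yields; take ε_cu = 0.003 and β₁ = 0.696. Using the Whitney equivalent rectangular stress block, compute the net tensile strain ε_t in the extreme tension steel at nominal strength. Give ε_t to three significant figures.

a = A_s f_y/(0.85 f'_c b) = 141.49 mm.
β₁ = 0.696, so c = a/β₁ = 141.49/0.696 = 203.29 mm.
From the linear strain diagram with ε_cu = 0.003: ε_t = 0.003 (d − c)/c = 0.003 × (635 − 203.29)/203.29 = 0.00637.
Since ε_t ≥ 0.005, the section is tension-controlled.

ε_t ≈ 0.00637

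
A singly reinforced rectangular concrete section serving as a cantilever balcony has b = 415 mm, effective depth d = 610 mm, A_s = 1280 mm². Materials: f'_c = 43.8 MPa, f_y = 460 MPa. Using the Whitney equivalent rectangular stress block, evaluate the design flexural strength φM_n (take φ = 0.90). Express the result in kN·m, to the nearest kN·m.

φM_n ≈ 313 kN·m

T = A_s f_y = 1280 × 460 = 588800 N = 588.8 kN.
From C = T: a = T/(0.85 f'_c b) = 588800/(0.85 × 43.8 × 415) = 38.11 mm.
M_n = T(d − a/2) = 588.8 kN × (610 − 19.055) mm = 347.95 kN·m.
φM_n = 0.90 × 347.95 = 313.16 kN·m.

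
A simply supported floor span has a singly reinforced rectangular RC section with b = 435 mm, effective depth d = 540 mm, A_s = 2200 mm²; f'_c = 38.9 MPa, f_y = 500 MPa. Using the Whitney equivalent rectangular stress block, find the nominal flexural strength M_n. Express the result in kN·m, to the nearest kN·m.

M_n ≈ 552 kN·m

T = A_s f_y = 2200 × 500 = 1100000 N = 1100 kN.
From C = T: a = T/(0.85 f'_c b) = 1100000/(0.85 × 38.9 × 435) = 76.48 mm.
M_n = T(d − a/2) = 1100 kN × (540 − 38.24) mm = 551.94 kN·m.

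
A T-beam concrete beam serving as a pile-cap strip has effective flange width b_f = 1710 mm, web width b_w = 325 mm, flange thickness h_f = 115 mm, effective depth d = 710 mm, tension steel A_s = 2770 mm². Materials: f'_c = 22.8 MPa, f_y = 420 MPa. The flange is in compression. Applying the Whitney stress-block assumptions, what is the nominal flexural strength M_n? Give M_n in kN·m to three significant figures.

Tension: T = A_s f_y = 2770 × 420 = 1163400 N.
Try a within the flange: a = T/(0.85 f'_c b_f) = 1163400/(0.85 × 22.8 × 1710) = 35.11 mm.
Since a = 35.11 ≤ h_f = 115 mm, the stress block lies entirely in the flange; analyse as a rectangular beam of width b_f.
M_n = T(d − a/2) = 1163400 × (710 − 17.555) = 805.59 × 10⁶ N·mm.
M_n = 805.59 kN·m.

M_n ≈ 806 kN·m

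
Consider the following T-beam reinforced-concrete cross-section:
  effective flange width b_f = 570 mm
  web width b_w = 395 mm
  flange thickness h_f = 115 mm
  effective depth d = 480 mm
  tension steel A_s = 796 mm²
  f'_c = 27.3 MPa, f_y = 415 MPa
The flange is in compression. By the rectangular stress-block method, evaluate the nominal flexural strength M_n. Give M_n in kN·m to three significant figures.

M_n ≈ 154 kN·m

Tension: T = A_s f_y = 796 × 415 = 330340 N.
Try a within the flange: a = T/(0.85 f'_c b_f) = 330340/(0.85 × 27.3 × 570) = 24.97 mm.
Since a = 24.97 ≤ h_f = 115 mm, the stress block lies entirely in the flange; analyse as a rectangular beam of width b_f.
M_n = T(d − a/2) = 330340 × (480 − 12.485) = 154.44 × 10⁶ N·mm.
M_n = 154.44 kN·m.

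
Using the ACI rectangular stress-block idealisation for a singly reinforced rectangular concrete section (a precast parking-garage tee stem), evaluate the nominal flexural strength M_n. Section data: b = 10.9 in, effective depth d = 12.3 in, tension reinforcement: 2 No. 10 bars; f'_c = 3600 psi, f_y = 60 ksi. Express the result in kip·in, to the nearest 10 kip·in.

M_n ≈ 1530 kip·in

A_s = 2 × 1.27 = 2.54 in².
T = A_s f_y = 2.54 × 60 = 152.4 kips.
a = T/(0.85 f'_c b) = 152.4/(0.85 × 3.6 × 10.9) = 4.569 in.
M_n = T(d − a/2) = 152.4 × (12.3 − 2.2845) = 1526.4 kip·in.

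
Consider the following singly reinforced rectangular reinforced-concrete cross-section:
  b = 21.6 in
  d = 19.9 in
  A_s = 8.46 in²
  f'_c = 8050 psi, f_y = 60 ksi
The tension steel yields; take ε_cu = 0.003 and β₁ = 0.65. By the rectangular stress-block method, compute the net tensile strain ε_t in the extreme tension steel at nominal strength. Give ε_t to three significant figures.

ε_t ≈ 0.00830

a = A_s f_y/(0.85 f'_c b) = 3.434 in.
β₁ = 0.65, so c = a/β₁ = 3.434/0.65 = 5.283 in.
From the linear strain diagram with ε_cu = 0.003: ε_t = 0.003 (d − c)/c = 0.003 × (19.9 − 5.283)/5.283 = 0.00830.
Since ε_t ≥ 0.005, the section is tension-controlled.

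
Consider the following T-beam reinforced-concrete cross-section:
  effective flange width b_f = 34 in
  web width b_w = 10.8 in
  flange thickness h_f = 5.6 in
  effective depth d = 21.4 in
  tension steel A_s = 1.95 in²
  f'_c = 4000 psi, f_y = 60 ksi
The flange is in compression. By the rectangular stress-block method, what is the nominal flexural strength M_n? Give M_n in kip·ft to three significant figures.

Tension: T = A_s f_y = 1.95 × 60 = 117 kips.
Try a within the flange: a = T/(0.85 f'_c b_f) = 117/(0.85 × 4 × 34) = 1.012 in.
Since a = 1.012 ≤ h_f = 5.6 in, the stress block lies entirely in the flange; analyse as a rectangular beam of width b_f.
M_n = T(d − a/2) = 117 × (21.4 − 0.506) = 2444.6 kip·in.
M_n = 2444.6/12 = 203.72 kip·ft.

M_n ≈ 204 kip·ft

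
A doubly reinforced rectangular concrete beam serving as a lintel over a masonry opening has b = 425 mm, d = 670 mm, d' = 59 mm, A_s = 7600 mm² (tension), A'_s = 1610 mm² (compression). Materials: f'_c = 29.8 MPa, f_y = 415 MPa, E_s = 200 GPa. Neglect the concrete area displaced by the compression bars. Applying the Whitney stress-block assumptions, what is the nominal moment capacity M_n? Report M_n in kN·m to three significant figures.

Assume both tension and compression steel yield.
Net tension couple steel: A_s − A'_s = 5990 mm².
a = (A_s − A'_s) f_y / (0.85 f'_c b) = 2485850/(0.85 × 29.8 × 425) = 230.91 mm.
c = a/β₁ = 230.91/0.837 = 275.88 mm; ε'_s = 0.003(c − d')/c = 0.0024 ≥ f_y/E_s = 0.0021, so compression steel does yield.
M_n = (A_s − A'_s) f_y (d − a/2) + A'_s f_y (d − d') = [2485850 × (670 − 115.455) + 668150 × (670 − 59)] × 10⁻⁶ = 1378.52 + 408.24 = 1786.76 kN·m.

M_n ≈ 1790 kN·m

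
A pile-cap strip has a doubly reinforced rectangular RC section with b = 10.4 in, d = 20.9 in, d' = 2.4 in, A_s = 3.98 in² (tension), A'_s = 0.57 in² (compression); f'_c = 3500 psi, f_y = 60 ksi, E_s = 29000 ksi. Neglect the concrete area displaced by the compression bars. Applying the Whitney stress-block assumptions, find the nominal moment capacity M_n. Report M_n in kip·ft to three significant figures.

Assume both steels yield.
a = (A_s − A'_s) f_y/(0.85 f'_c b) = (3.98 − 0.57) × 60/(0.85 × 3.5 × 10.4) = 6.613 in.
c = a/β₁ = 6.613/0.85 = 7.780 in; ε'_s = 0.003(c − d')/c = 0.0021 ≥ ε_y = 0.0021, so the compression steel yields.
M_n = (A_s − A'_s) f_y (d − a/2) + A'_s f_y (d − d') = 204.6 × (20.9 − 3.3065) + 34.2 × (20.9 − 2.4) = 3599.6 + 632.7 = 4232.3 kip·in = 4232.3/12 = 352.69 kip·ft.

M_n ≈ 353 kip·ft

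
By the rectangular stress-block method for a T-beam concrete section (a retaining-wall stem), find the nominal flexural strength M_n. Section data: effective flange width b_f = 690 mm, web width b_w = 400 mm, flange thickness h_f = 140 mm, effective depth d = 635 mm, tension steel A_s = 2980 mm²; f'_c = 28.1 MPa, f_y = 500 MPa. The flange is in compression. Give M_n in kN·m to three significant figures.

Tension: T = A_s f_y = 2980 × 500 = 1490000 N.
Try a within the flange: a = T/(0.85 f'_c b_f) = 1490000/(0.85 × 28.1 × 690) = 90.41 mm.
Since a = 90.41 ≤ h_f = 140 mm, the stress block lies entirely in the flange; analyse as a rectangular beam of width b_f.
M_n = T(d − a/2) = 1490000 × (635 − 45.205) = 878.79 × 10⁶ N·mm.
M_n = 878.79 kN·m.

M_n ≈ 879 kN·m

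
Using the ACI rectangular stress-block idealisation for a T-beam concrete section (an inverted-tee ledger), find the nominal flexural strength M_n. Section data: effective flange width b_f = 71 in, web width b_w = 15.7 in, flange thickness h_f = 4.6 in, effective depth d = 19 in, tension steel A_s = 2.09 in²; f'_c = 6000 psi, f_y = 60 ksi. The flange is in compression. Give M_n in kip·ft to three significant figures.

M_n ≈ 197 kip·ft

Tension: T = A_s f_y = 2.09 × 60 = 125.4 kips.
Try a within the flange: a = T/(0.85 f'_c b_f) = 125.4/(0.85 × 6 × 71) = 0.346 in.
Since a = 0.346 ≤ h_f = 4.6 in, the stress block lies entirely in the flange; analyse as a rectangular beam of width b_f.
M_n = T(d − a/2) = 125.4 × (19 − 0.173) = 2360.9 kip·in.
M_n = 2360.9/12 = 196.74 kip·ft.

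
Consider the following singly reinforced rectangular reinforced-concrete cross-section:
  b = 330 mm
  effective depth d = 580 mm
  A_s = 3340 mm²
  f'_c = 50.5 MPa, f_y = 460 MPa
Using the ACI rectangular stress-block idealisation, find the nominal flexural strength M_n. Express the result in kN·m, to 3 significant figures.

M_n ≈ 808 kN·m

T = A_s f_y = 3340 × 460 = 1536400 N = 1536.4 kN.
From C = T: a = T/(0.85 f'_c b) = 1536400/(0.85 × 50.5 × 330) = 108.46 mm.
M_n = T(d − a/2) = 1536.4 kN × (580 − 54.23) mm = 807.79 kN·m.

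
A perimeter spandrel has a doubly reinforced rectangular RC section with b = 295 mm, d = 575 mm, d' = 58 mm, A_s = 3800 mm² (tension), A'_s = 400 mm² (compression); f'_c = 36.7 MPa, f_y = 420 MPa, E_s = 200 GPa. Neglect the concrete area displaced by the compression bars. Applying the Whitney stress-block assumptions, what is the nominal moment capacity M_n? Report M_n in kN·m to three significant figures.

M_n ≈ 797 kN·m

Assume both tension and compression steel yield.
Net tension couple steel: A_s − A'_s = 3400 mm².
a = (A_s − A'_s) f_y / (0.85 f'_c b) = 1428000/(0.85 × 36.7 × 295) = 155.17 mm.
c = a/β₁ = 155.17/0.788 = 196.92 mm; ε'_s = 0.003(c − d')/c = 0.0021 ≥ f_y/E_s = 0.0021, so compression steel does yield.
M_n = (A_s − A'_s) f_y (d − a/2) + A'_s f_y (d − d') = [1428000 × (575 − 77.585) + 168000 × (575 − 58)] × 10⁻⁶ = 710.31 + 86.86 = 797.17 kN·m.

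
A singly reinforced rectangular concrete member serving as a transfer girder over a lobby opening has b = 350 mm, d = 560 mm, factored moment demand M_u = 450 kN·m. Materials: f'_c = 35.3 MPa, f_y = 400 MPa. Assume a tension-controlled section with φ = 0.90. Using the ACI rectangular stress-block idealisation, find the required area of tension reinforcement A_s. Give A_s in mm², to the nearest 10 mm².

A_s ≈ 2430 mm²

M_n = M_u/φ = 450/0.90 = 500 kN·m.
With M_n = 0.85 f'_c a b (d − a/2), solve the quadratic for a:
a = d − √(d² − 2M_n/(0.85 f'_c b)) = 560 − √(560² − 2 × 500×10⁶/(0.85 × 35.3 × 350)) = 92.69 mm.
A_s = 0.85 f'_c a b / f_y = 0.85 × 35.3 × 92.69 × 350 / 400 = 2433.5 mm².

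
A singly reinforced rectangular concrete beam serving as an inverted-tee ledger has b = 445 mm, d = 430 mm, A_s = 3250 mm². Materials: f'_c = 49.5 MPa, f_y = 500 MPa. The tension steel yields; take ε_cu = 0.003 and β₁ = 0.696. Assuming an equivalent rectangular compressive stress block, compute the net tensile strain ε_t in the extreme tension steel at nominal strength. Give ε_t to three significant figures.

ε_t ≈ 0.00734

a = A_s f_y/(0.85 f'_c b) = 86.79 mm.
β₁ = 0.696, so c = a/β₁ = 86.79/0.696 = 124.70 mm.
From the linear strain diagram with ε_cu = 0.003: ε_t = 0.003 (d − c)/c = 0.003 × (430 − 124.70)/124.70 = 0.00734.
Since ε_t ≥ 0.005, the section is tension-controlled.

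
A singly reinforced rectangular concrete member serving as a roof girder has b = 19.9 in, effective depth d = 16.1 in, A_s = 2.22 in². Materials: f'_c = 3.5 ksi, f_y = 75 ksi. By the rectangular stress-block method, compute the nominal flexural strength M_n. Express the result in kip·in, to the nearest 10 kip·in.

M_n ≈ 2450 kip·in

T = A_s f_y = 2.22 × 75 = 166.5 kips.
a = T/(0.85 f'_c b) = 166.5/(0.85 × 3.5 × 19.9) = 2.812 in.
M_n = T(d − a/2) = 166.5 × (16.1 − 1.406) = 2446.6 kip·in.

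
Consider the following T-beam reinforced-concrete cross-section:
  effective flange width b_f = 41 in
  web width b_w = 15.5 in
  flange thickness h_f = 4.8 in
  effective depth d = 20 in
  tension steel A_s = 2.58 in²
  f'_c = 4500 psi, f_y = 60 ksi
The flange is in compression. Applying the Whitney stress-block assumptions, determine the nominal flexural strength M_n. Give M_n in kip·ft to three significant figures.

M_n ≈ 252 kip·ft

Tension: T = A_s f_y = 2.58 × 60 = 154.8 kips.
Try a within the flange: a = T/(0.85 f'_c b_f) = 154.8/(0.85 × 4.5 × 41) = 0.987 in.
Since a = 0.987 ≤ h_f = 4.8 in, the stress block lies entirely in the flange; analyse as a rectangular beam of width b_f.
M_n = T(d − a/2) = 154.8 × (20 − 0.4935) = 3019.6 kip·in.
M_n = 3019.6/12 = 251.63 kip·ft.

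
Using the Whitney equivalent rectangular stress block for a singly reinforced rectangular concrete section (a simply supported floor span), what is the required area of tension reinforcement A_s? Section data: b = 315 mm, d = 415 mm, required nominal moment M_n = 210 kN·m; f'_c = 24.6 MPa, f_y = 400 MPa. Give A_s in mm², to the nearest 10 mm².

A_s ≈ 1410 mm²

With M_n = 0.85 f'_c a b (d − a/2), solve the quadratic for a:
a = d − √(d² − 2M_n/(0.85 f'_c b)) = 415 − √(415² − 2 × 210×10⁶/(0.85 × 24.6 × 315)) = 85.67 mm.
A_s = 0.85 f'_c a b / f_y = 0.85 × 24.6 × 85.67 × 315 / 400 = 1410.7 mm².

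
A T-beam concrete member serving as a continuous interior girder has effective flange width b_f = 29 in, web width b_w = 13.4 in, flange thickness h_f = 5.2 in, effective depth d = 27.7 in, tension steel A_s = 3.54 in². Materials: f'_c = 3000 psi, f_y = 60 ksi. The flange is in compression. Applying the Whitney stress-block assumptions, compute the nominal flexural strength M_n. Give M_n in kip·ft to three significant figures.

M_n ≈ 465 kip·ft

Tension: T = A_s f_y = 3.54 × 60 = 212.4 kips.
Try a within the flange: a = T/(0.85 f'_c b_f) = 212.4/(0.85 × 3 × 29) = 2.872 in.
Since a = 2.872 ≤ h_f = 5.2 in, the stress block lies entirely in the flange; analyse as a rectangular beam of width b_f.
M_n = T(d − a/2) = 212.4 × (27.7 − 1.436) = 5578.5 kip·in.
M_n = 5578.5/12 = 464.88 kip·ft.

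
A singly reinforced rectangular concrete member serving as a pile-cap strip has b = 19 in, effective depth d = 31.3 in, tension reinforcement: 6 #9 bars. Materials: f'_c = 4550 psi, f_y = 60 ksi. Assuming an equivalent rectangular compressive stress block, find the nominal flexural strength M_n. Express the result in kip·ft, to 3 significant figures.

A_s = 6 × 1 = 6 in².
T = A_s f_y = 6 × 60 = 360 kips.
a = T/(0.85 f'_c b) = 360/(0.85 × 4.55 × 19) = 4.899 in.
M_n = T(d − a/2) = 360 × (31.3 − 2.4495) = 10386.2 kip·in = 10386.2/12 = 865.52 kip·ft.

M_n ≈ 866 kip·ft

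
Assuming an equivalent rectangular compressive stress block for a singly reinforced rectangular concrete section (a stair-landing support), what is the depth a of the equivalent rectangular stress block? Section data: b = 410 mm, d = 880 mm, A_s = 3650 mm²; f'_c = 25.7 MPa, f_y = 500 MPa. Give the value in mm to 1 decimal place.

a ≈ 203.8 mm

T = A_s f_y = 3650 × 500 = 1825000 N = 1825 kN.
Setting C = 0.85 f'_c a b equal to T: a = 1825000/(0.85 × 25.7 × 410) = 203.8 mm.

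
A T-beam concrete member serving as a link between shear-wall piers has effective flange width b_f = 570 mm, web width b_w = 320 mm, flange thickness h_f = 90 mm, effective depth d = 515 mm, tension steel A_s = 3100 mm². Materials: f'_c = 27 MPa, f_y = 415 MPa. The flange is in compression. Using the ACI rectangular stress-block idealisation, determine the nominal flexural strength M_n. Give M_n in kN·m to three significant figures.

M_n ≈ 599 kN·m

Tension: T = A_s f_y = 3100 × 415 = 1286500 N.
Try a within the flange: a = T/(0.85 f'_c b_f) = 1286500/(0.85 × 27 × 570) = 98.34 mm.
a = 98.34 > h_f = 90 mm: the block extends into the web. Split into flange-overhang and web parts.
C_f = 0.85 f'_c (b_f − b_w) h_f = 0.85 × 27 × (570 − 320) × 90 = 516375 N.
Remaining web compression depth: a_w = (T − C_f)/(0.85 f'_c b_w) = (1286500 − 516375)/(0.85 × 27 × 320) = 104.86 mm.
M_n = C_f(d − h_f/2) + (T − C_f)(d − a_w/2) = 516375 × (515 − 45) + 770125 × (515 − 52.43) = 242.70 + 356.24 = 598.94 × 10⁶ N·mm.
M_n = 598.94 kN·m.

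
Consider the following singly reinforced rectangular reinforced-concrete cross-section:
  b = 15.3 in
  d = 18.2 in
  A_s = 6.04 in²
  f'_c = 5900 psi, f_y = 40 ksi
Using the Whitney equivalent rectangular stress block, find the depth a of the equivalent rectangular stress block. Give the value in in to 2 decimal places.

a ≈ 3.15 in

T = A_s f_y = 6.04 × 40 = 241.6 kips.
a = T/(0.85 f'_c b) = 241.6/(0.85 × 5.9 × 15.3) = 3.15 in.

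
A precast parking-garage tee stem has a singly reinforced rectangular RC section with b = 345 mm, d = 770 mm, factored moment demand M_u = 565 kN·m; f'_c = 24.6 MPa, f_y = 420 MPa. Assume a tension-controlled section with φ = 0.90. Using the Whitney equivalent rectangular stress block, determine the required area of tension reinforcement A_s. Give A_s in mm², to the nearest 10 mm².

M_n = M_u/φ = 565/0.90 = 627.778 kN·m.
With M_n = 0.85 f'_c a b (d − a/2), solve the quadratic for a:
a = d − √(d² − 2M_n/(0.85 f'_c b)) = 770 − √(770² − 2 × 627.778×10⁶/(0.85 × 24.6 × 345)) = 122.81 mm.
A_s = 0.85 f'_c a b / f_y = 0.85 × 24.6 × 122.81 × 345 / 420 = 2109.4 mm².

A_s ≈ 2110 mm²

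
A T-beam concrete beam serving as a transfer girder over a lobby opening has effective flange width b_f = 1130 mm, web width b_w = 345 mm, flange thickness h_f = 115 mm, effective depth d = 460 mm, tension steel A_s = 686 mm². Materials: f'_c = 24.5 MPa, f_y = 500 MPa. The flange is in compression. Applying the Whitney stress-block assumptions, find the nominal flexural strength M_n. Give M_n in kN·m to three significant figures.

M_n ≈ 155 kN·m

Tension: T = A_s f_y = 686 × 500 = 343000 N.
Try a within the flange: a = T/(0.85 f'_c b_f) = 343000/(0.85 × 24.5 × 1130) = 14.58 mm.
Since a = 14.58 ≤ h_f = 115 mm, the stress block lies entirely in the flange; analyse as a rectangular beam of width b_f.
M_n = T(d − a/2) = 343000 × (460 − 7.29) = 155.28 × 10⁶ N·mm.
M_n = 155.28 kN·m.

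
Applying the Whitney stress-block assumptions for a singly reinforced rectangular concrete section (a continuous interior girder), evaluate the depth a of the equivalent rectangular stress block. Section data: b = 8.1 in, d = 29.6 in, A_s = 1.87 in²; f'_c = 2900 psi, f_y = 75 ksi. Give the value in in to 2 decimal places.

a ≈ 7.02 in

T = A_s f_y = 1.87 × 75 = 140.25 kips.
a = T/(0.85 f'_c b) = 140.25/(0.85 × 2.9 × 8.1) = 7.02 in.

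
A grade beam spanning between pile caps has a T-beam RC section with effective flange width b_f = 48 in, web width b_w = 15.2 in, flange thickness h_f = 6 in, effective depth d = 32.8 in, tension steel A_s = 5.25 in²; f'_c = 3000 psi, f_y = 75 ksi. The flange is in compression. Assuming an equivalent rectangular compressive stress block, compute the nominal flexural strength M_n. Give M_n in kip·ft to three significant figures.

Tension: T = A_s f_y = 5.25 × 75 = 393.75 kips.
Try a within the flange: a = T/(0.85 f'_c b_f) = 393.75/(0.85 × 3 × 48) = 3.217 in.
Since a = 3.217 ≤ h_f = 6 in, the stress block lies entirely in the flange; analyse as a rectangular beam of width b_f.
M_n = T(d − a/2) = 393.75 × (32.8 − 1.6085) = 12281.7 kip·in.
M_n = 12281.7/12 = 1023.48 kip·ft.

M_n ≈ 1020 kip·ft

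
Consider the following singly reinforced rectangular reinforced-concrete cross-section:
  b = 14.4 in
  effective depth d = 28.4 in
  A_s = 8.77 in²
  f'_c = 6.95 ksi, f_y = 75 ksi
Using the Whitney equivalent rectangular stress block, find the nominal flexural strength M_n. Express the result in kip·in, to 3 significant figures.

T = A_s f_y = 8.77 × 75 = 657.75 kips.
a = T/(0.85 f'_c b) = 657.75/(0.85 × 6.95 × 14.4) = 7.732 in.
M_n = T(d − a/2) = 657.75 × (28.4 − 3.866) = 16137.2 kip·in.

M_n ≈ 16100 kip·in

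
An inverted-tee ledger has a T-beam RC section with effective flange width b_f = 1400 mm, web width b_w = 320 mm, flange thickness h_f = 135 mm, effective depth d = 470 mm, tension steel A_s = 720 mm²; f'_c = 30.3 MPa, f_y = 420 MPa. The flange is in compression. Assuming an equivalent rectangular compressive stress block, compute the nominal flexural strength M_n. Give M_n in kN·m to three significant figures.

Tension: T = A_s f_y = 720 × 420 = 302400 N.
Try a within the flange: a = T/(0.85 f'_c b_f) = 302400/(0.85 × 30.3 × 1400) = 8.39 mm.
Since a = 8.39 ≤ h_f = 135 mm, the stress block lies entirely in the flange; analyse as a rectangular beam of width b_f.
M_n = T(d − a/2) = 302400 × (470 − 4.195) = 140.86 × 10⁶ N·mm.
M_n = 140.86 kN·m.

M_n ≈ 141 kN·m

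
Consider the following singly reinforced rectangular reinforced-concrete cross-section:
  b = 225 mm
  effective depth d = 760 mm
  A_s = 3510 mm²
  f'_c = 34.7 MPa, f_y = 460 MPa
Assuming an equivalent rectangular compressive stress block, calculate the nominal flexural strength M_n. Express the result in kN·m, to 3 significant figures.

M_n ≈ 1030 kN·m

T = A_s f_y = 3510 × 460 = 1614600 N = 1614.6 kN.
From C = T: a = T/(0.85 f'_c b) = 1614600/(0.85 × 34.7 × 225) = 243.30 mm.
M_n = T(d − a/2) = 1614.6 kN × (760 − 121.65) mm = 1030.68 kN·m.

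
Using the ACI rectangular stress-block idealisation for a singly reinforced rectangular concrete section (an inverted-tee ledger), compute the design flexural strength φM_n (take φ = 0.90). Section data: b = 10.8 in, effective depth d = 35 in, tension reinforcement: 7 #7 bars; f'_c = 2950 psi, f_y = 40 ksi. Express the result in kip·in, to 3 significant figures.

φM_n ≈ 4820 kip·in

A_s = 7 × 0.6 = 4.2 in².
T = A_s f_y = 4.2 × 40 = 168 kips.
a = T/(0.85 f'_c b) = 168/(0.85 × 2.95 × 10.8) = 6.204 in.
M_n = T(d − a/2) = 168 × (35 − 3.102) = 5358.9 kip·in.
φM_n = 0.90 × 5358.9 = 4823.0 kip·in.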